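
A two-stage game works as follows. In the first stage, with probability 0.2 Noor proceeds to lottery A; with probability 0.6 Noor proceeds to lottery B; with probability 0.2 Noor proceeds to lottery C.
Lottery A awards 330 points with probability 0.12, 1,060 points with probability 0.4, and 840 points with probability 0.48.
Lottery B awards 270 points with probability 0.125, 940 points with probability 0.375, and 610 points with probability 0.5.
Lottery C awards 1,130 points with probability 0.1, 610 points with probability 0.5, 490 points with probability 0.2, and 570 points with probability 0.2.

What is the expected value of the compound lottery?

EV(A) = 0.12 × 330 + 0.4 × 1060 + 0.48 × 840 = 39.6 + 424 + 403.2 = 866.8
EV(B) = 0.125 × 270 + 0.375 × 940 + 0.5 × 610 = 33.75 + 352.5 + 305 = 691.25
EV(C) = 0.1 × 1130 + 0.5 × 610 + 0.2 × 490 + 0.2 × 570 = 113 + 305 + 98 + 114 = 630
Overall = 0.2 × 866.8 + 0.6 × 691.25 + 0.2 × 630 = 173.36 + 414.75 + 126 = 714.11

714.11 points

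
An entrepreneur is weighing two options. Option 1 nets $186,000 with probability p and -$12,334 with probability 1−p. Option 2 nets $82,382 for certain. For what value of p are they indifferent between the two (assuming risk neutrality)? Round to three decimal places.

p = 0.478

p·186000 + (1−p)·(-12334) = 82382
198334p − 12334 = 82382
p = (82382 + 12334) / 198334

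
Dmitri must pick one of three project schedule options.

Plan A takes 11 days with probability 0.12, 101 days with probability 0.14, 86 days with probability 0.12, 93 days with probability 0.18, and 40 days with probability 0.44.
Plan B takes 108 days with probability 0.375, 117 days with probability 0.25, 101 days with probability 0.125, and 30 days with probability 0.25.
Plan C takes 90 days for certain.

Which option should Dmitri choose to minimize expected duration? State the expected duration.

Plan A (60.12 days)

Plan A = 0.12 × 11 + 0.14 × 101 + 0.12 × 86 + 0.18 × 93 + 0.44 × 40 = 1.32 + 14.14 + 10.32 + 16.74 + 17.6 = 60.12
Plan B = 0.375 × 108 + 0.25 × 117 + 0.125 × 101 + 0.25 × 30 = 40.5 + 29.25 + 12.625 + 7.5 = 89.875
Plan C: 90 (certain)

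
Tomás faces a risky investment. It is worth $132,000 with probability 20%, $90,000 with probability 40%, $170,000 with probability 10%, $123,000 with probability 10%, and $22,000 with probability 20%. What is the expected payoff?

EV = 0.2 × 132000 + 0.4 × 90000 + 0.1 × 170000 + 0.1 × 123000 + 0.2 × 22000 = 26400 + 36000 + 17000 + 12300 + 4400 = 96100

$96,100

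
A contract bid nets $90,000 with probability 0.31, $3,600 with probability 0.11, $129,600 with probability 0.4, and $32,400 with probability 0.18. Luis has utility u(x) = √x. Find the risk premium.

$9,792

E[u] = 0.31·√90000 + 0.11·√3600 + 0.4·√129600 + 0.18·√32400 = 0.31·300 + 0.11·60 + 0.4·360 + 0.18·180 = 276
CE = (276)² = 76176
Risk premium = EV − CE = 85968 − 76176 = 9792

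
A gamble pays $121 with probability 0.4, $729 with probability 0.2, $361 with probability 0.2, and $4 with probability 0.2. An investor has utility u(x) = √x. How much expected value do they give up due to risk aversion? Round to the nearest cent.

$71.20

E[u] = 0.4·√121 + 0.2·√729 + 0.2·√361 + 0.2·√4 = 0.4·11 + 0.2·27 + 0.2·19 + 0.2·2 = 14
CE = (14)² = 196
Risk premium = EV − CE = 267.2 − 196 = 71.2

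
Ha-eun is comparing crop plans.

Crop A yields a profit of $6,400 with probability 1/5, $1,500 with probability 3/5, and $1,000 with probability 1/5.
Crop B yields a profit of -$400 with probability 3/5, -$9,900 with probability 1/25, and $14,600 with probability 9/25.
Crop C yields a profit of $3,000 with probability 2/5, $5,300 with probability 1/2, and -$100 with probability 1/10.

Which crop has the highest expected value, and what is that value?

Crop B ($4,620)

Crop A = 1/5 × 6400 + 3/5 × 1500 + 1/5 × 1000 = 1280 + 900 + 200 = 2380
Crop B = 3/5 × (-400) + 1/25 × (-9900) + 9/25 × 14600 = -240 − 396 + 5256 = 4620
Crop C = 2/5 × 3000 + 1/2 × 5300 + 1/10 × (-100) = 1200 + 2650 − 10 = 3840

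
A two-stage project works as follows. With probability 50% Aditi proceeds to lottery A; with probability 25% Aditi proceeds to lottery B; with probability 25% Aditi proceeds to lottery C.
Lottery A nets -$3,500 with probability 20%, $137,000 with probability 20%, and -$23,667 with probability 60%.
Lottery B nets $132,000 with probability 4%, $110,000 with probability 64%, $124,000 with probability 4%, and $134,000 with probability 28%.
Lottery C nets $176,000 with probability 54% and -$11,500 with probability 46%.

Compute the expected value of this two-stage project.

$58,227.40

EV(A) = 0.2 × (-3500) + 0.2 × 137000 + 0.6 × (-23667) = -700 + 27400 − 14200.2 = 12499.8
EV(B) = 0.04 × 132000 + 0.64 × 110000 + 0.04 × 124000 + 0.28 × 134000 = 5280 + 70400 + 4960 + 37520 = 118160
EV(C) = 0.54 × 176000 + 0.46 × (-11500) = 95040 − 5290 = 89750
Overall = 0.5 × 12499.8 + 0.25 × 118160 + 0.25 × 89750 = 6249.9 + 29540 + 22437.5 = 58227.4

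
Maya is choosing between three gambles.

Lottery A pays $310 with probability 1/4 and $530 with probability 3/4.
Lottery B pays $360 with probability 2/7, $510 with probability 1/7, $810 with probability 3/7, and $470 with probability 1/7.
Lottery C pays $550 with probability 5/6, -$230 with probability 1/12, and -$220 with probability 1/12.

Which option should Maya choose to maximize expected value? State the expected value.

Lottery B ($590)

Lottery A = 1/4 × 310 + 3/4 × 530 = 77.5 + 397.5 = 475
Lottery B = 2/7 × 360 + 1/7 × 510 + 3/7 × 810 + 1/7 × 470 = 102.8571 + 72.8571 + 347.1429 + 67.1429 = 590
Lottery C = 5/6 × 550 + 1/12 × (-230) + 1/12 × (-220) = 458.3333 − 19.1667 − 18.3333 = 420.8333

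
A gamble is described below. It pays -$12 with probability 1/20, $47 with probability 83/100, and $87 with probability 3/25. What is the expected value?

EV = 1/20 × (-12) + 83/100 × 47 + 3/25 × 87 = -0.6 + 39.01 + 10.44 = 48.85

$48.85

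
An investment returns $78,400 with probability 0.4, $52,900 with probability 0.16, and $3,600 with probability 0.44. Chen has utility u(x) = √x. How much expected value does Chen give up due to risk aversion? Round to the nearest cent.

$10,712.96

E[u] = 0.4·√78400 + 0.16·√52900 + 0.44·√3600 = 0.4·280 + 0.16·230 + 0.44·60 = 175.2
CE = (175.2)² = 30695.04
Risk premium = EV − CE = 41408 − 30695.04 = 10712.96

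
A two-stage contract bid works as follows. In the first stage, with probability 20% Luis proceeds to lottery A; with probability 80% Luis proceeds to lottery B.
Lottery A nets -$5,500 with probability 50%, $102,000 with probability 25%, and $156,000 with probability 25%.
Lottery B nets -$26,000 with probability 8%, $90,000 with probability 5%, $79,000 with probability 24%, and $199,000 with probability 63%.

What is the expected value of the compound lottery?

EV(A) = 0.5 × (-5500) + 0.25 × 102000 + 0.25 × 156000 = -2750 + 25500 + 39000 = 61750
EV(B) = 0.08 × (-26000) + 0.05 × 90000 + 0.24 × 79000 + 0.63 × 199000 = -2080 + 4500 + 18960 + 125370 = 146750
Overall = 0.2 × 61750 + 0.8 × 146750 = 12350 + 117400 = 129750

$129,750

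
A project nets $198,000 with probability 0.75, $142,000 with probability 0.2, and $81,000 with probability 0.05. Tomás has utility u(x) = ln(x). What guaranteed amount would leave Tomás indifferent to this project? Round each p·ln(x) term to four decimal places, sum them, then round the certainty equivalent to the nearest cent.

$177,158.48

E[u] = 0.75·ln(198000) + 0.2·ln(142000) + 0.05·ln(81000) = 9.1470 + 2.3727 + 0.5651 = 12.0848
CE = e^12.0848 ≈ 177158.48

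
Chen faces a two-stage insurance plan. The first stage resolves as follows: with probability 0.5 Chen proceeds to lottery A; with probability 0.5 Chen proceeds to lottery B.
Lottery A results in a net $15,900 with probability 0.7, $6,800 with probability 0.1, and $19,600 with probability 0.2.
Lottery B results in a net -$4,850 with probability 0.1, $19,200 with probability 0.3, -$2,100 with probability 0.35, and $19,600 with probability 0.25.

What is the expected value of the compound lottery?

EV(A) = 0.7 × 15900 + 0.1 × 6800 + 0.2 × 19600 = 11130 + 680 + 3920 = 15730
EV(B) = 0.1 × (-4850) + 0.3 × 19200 + 0.35 × (-2100) + 0.25 × 19600 = -485 + 5760 − 735 + 4900 = 9440
Overall = 0.5 × 15730 + 0.5 × 9440 = 7865 + 4720 = 12585

$12,585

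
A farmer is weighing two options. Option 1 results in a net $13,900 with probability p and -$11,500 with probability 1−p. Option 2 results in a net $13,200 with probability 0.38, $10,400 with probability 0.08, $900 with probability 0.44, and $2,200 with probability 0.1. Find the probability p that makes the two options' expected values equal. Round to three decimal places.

EV(Option 2) = 0.38 × 13200 + 0.08 × 10400 + 0.44 × 900 + 0.1 × 2200 = 5016 + 832 + 396 + 220 = 6464
p·13900 + (1−p)·(-11500) = 6464
25400p − 11500 = 6464
p = (6464 + 11500) / 25400

p = 0.707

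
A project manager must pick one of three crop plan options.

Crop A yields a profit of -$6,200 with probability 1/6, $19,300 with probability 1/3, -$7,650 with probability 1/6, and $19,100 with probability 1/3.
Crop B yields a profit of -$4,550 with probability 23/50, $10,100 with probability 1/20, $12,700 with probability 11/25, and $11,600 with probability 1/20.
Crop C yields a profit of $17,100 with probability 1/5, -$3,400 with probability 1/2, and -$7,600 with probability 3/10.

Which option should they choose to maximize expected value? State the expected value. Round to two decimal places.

Crop A ($10,491.67)

Crop A = 1/6 × (-6200) + 1/3 × 19300 + 1/6 × (-7650) + 1/3 × 19100 = -1033.3333 + 6433.3333 − 1275 + 6366.6667 = 10491.6667
Crop B = 23/50 × (-4550) + 1/20 × 10100 + 11/25 × 12700 + 1/20 × 11600 = -2093 + 505 + 5588 + 580 = 4580
Crop C = 1/5 × 17100 + 1/2 × (-3400) + 3/10 × (-7600) = 3420 − 1700 − 2280 = -560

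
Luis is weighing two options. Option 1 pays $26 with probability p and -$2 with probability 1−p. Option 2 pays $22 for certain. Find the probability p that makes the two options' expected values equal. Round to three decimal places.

p·26 + (1−p)·(-2) = 22
28p − 2 = 22
p = (22 + 2) / 28

p = 0.857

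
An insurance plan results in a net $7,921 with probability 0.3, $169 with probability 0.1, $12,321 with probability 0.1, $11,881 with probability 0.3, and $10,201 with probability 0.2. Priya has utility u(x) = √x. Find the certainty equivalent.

E[u] = 0.3·√7921 + 0.1·√169 + 0.1·√12321 + 0.3·√11881 + 0.2·√10201 = 0.3·89 + 0.1·13 + 0.1·111 + 0.3·109 + 0.2·101 = 92
CE = (92)² = 8464

$8,464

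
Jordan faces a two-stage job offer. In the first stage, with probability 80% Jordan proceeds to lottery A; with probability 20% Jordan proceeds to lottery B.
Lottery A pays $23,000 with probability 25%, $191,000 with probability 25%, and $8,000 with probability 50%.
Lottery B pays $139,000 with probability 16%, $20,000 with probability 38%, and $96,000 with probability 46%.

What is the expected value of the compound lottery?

$60,800

EV(A) = 0.25 × 23000 + 0.25 × 191000 + 0.5 × 8000 = 5750 + 47750 + 4000 = 57500
EV(B) = 0.16 × 139000 + 0.38 × 20000 + 0.46 × 96000 = 22240 + 7600 + 44160 = 74000
Overall = 0.8 × 57500 + 0.2 × 74000 = 46000 + 14800 = 60800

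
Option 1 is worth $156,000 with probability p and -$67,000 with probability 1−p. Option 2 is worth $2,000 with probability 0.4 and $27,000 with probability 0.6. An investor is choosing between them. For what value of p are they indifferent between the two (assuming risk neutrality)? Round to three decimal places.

EV(Option 2) = 0.4 × 2000 + 0.6 × 27000 = 800 + 16200 = 17000
p·156000 + (1−p)·(-67000) = 17000
223000p − 67000 = 17000
p = (17000 + 67000) / 223000

p = 0.377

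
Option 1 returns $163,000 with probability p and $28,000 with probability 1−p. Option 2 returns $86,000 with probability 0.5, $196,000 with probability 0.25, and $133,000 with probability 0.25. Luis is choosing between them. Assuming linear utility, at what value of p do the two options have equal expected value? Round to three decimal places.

EV(Option 2) = 0.5 × 86000 + 0.25 × 196000 + 0.25 × 133000 = 43000 + 49000 + 33250 = 125250
p·163000 + (1−p)·28000 = 125250
135000p + 28000 = 125250
p = (125250 − 28000) / 135000

p = 0.720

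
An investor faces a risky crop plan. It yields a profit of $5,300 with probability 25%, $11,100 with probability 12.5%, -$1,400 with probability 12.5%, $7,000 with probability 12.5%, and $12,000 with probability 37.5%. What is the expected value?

EV = 0.25 × 5300 + 0.125 × 11100 + 0.125 × (-1400) + 0.125 × 7000 + 0.375 × 12000 = 1325 + 1387.5 − 175 + 875 + 4500 = 7912.5

$7,912.50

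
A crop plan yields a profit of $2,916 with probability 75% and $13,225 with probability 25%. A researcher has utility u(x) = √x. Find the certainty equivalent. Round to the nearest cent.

E[u] = 0.75·√2916 + 0.25·√13225 = 0.75·54 + 0.25·115 = 69.25
CE = (69.25)² = 4795.5625

$4,795.56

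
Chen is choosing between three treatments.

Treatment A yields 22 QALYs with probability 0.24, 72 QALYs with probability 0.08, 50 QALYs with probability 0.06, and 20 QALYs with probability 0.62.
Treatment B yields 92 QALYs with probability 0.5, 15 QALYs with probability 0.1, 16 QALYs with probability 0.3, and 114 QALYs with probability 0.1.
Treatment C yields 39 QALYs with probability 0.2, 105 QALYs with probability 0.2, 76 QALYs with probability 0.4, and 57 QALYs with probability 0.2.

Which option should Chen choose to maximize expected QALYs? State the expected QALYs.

Treatment C (70.6 QALYs)

Treatment A = 0.24 × 22 + 0.08 × 72 + 0.06 × 50 + 0.62 × 20 = 5.28 + 5.76 + 3 + 12.4 = 26.44
Treatment B = 0.5 × 92 + 0.1 × 15 + 0.3 × 16 + 0.1 × 114 = 46 + 1.5 + 4.8 + 11.4 = 63.7
Treatment C = 0.2 × 39 + 0.2 × 105 + 0.4 × 76 + 0.2 × 57 = 7.8 + 21 + 30.4 + 11.4 = 70.6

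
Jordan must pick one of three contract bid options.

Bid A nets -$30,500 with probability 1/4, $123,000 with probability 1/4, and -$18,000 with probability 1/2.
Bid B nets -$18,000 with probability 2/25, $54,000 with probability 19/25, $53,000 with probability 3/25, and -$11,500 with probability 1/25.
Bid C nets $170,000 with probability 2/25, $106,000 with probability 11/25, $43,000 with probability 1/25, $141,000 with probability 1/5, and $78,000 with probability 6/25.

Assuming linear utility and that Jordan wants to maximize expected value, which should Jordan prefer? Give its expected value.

Bid C ($108,880)

Bid A = 1/4 × (-30500) + 1/4 × 123000 + 1/2 × (-18000) = -7625 + 30750 − 9000 = 14125
Bid B = 2/25 × (-18000) + 19/25 × 54000 + 3/25 × 53000 + 1/25 × (-11500) = -1440 + 41040 + 6360 − 460 = 45500
Bid C = 2/25 × 170000 + 11/25 × 106000 + 1/25 × 43000 + 1/5 × 141000 + 6/25 × 78000 = 13600 + 46640 + 1720 + 28200 + 18720 = 108880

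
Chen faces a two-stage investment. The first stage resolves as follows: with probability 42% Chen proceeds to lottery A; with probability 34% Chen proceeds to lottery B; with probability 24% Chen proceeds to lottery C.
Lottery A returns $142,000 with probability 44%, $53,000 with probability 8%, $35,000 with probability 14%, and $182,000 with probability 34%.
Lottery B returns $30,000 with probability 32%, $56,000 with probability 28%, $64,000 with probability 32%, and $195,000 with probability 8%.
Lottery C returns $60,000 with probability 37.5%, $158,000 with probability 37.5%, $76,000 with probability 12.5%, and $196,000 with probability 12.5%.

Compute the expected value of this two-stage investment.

EV(A) = 0.44 × 142000 + 0.08 × 53000 + 0.14 × 35000 + 0.34 × 182000 = 62480 + 4240 + 4900 + 61880 = 133500
EV(B) = 0.32 × 30000 + 0.28 × 56000 + 0.32 × 64000 + 0.08 × 195000 = 9600 + 15680 + 20480 + 15600 = 61360
EV(C) = 0.375 × 60000 + 0.375 × 158000 + 0.125 × 76000 + 0.125 × 196000 = 22500 + 59250 + 9500 + 24500 = 115750
Overall = 0.42 × 133500 + 0.34 × 61360 + 0.24 × 115750 = 56070 + 20862.4 + 27780 = 104712.4

$104,712.40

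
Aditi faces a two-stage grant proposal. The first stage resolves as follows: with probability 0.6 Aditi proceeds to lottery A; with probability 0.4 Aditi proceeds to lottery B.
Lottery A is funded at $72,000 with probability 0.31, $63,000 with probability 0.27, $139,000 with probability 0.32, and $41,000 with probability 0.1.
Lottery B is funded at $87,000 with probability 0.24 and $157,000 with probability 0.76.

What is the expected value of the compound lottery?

EV(A) = 0.31 × 72000 + 0.27 × 63000 + 0.32 × 139000 + 0.1 × 41000 = 22320 + 17010 + 44480 + 4100 = 87910
EV(B) = 0.24 × 87000 + 0.76 × 157000 = 20880 + 119320 = 140200
Overall = 0.6 × 87910 + 0.4 × 140200 = 52746 + 56080 = 108826

$108,826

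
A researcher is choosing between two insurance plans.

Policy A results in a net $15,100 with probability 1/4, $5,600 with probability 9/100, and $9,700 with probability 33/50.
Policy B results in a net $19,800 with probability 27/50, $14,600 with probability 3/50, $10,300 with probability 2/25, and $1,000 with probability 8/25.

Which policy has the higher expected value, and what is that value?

Policy B ($12,712)

Policy A = 1/4 × 15100 + 9/100 × 5600 + 33/50 × 9700 = 3775 + 504 + 6402 = 10681
Policy B = 27/50 × 19800 + 3/50 × 14600 + 2/25 × 10300 + 8/25 × 1000 = 10692 + 876 + 824 + 320 = 12712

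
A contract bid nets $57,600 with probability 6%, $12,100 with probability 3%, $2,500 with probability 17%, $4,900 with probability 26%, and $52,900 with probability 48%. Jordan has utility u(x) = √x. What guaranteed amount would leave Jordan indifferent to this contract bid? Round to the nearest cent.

E[u] = 0.06·√57600 + 0.03·√12100 + 0.17·√2500 + 0.26·√4900 + 0.48·√52900 = 0.06·240 + 0.03·110 + 0.17·50 + 0.26·70 + 0.48·230 = 154.8
CE = (154.8)² = 23963.04

$23,963.04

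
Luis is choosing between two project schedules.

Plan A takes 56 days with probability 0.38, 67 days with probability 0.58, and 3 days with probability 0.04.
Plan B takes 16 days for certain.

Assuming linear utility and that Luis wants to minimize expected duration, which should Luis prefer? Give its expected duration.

Plan B (16 days)

Plan A = 0.38 × 56 + 0.58 × 67 + 0.04 × 3 = 21.28 + 38.86 + 0.12 = 60.26
Plan B: 16 (certain)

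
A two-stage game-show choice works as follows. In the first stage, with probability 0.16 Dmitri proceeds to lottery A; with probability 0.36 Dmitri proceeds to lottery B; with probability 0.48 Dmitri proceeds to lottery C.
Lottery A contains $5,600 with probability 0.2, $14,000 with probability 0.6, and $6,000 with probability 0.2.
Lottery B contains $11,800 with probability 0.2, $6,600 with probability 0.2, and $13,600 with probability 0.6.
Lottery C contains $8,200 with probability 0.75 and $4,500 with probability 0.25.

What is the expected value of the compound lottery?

$9,469.60

EV(A) = 0.2 × 5600 + 0.6 × 14000 + 0.2 × 6000 = 1120 + 8400 + 1200 = 10720
EV(B) = 0.2 × 11800 + 0.2 × 6600 + 0.6 × 13600 = 2360 + 1320 + 8160 = 11840
EV(C) = 0.75 × 8200 + 0.25 × 4500 = 6150 + 1125 = 7275
Overall = 0.16 × 10720 + 0.36 × 11840 + 0.48 × 7275 = 1715.2 + 4262.4 + 3492 = 9469.6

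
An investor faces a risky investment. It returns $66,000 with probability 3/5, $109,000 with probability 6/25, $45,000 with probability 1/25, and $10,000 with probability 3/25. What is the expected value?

$68,760

EV = 3/5 × 66000 + 6/25 × 109000 + 1/25 × 45000 + 3/25 × 10000 = 39600 + 26160 + 1800 + 1200 = 68760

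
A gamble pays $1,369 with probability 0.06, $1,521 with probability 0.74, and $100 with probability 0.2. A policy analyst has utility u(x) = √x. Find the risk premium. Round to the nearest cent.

E[u] = 0.06·√1369 + 0.74·√1521 + 0.2·√100 = 0.06·37 + 0.74·39 + 0.2·10 = 33.08
CE = (33.08)² = 1094.2864
Risk premium = EV − CE = 1227.68 − 1094.2864 = 133.3936

$133.39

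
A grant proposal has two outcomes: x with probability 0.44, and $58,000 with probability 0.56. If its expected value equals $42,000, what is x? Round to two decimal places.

x = $21,636.36

0.44·x + 0.56·58000 = 42000
0.44·x = 42000 − 32480 = 9520
x = 9520 / 0.44 = 21636.3636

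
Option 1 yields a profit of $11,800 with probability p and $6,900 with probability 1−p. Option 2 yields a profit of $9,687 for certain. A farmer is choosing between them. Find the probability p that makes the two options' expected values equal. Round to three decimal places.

p·11800 + (1−p)·6900 = 9687
4900p + 6900 = 9687
p = (9687 − 6900) / 4900

p = 0.569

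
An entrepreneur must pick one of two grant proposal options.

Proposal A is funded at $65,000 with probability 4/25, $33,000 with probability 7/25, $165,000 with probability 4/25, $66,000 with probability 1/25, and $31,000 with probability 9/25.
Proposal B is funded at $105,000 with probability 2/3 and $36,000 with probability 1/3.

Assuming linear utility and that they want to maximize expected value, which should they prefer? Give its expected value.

Proposal B ($82,000)

Proposal A = 4/25 × 65000 + 7/25 × 33000 + 4/25 × 165000 + 1/25 × 66000 + 9/25 × 31000 = 10400 + 9240 + 26400 + 2640 + 11160 = 59840
Proposal B = 2/3 × 105000 + 1/3 × 36000 = 70000 + 12000 = 82000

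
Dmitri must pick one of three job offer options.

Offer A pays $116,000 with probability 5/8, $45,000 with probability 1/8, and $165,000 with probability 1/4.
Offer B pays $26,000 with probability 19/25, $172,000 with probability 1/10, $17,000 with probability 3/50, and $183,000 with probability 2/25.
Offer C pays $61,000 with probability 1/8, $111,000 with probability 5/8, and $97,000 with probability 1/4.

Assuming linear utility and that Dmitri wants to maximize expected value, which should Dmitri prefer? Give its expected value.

Offer A = 5/8 × 116000 + 1/8 × 45000 + 1/4 × 165000 = 72500 + 5625 + 41250 = 119375
Offer B = 19/25 × 26000 + 1/10 × 172000 + 3/50 × 17000 + 2/25 × 183000 = 19760 + 17200 + 1020 + 14640 = 52620
Offer C = 1/8 × 61000 + 5/8 × 111000 + 1/4 × 97000 = 7625 + 69375 + 24250 = 101250

Offer A ($119,375)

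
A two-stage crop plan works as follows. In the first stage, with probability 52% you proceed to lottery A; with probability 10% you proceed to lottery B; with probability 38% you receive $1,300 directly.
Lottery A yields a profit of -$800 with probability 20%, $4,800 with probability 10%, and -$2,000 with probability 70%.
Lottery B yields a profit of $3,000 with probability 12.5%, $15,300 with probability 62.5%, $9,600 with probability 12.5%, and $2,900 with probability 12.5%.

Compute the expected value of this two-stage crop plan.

$1,082.40

EV(A) = 0.2 × (-800) + 0.1 × 4800 + 0.7 × (-2000) = -160 + 480 − 1400 = -1080
EV(B) = 0.125 × 3000 + 0.625 × 15300 + 0.125 × 9600 + 0.125 × 2900 = 375 + 9562.5 + 1200 + 362.5 = 11500
Branch C: 1300 (certain)
Overall = 0.52 × (-1080) + 0.1 × 11500 + 0.38 × 1300 = -561.6 + 1150 + 494 = 1082.4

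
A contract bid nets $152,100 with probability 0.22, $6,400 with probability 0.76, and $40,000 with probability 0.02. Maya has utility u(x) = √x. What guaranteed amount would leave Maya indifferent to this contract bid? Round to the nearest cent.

E[u] = 0.22·√152100 + 0.76·√6400 + 0.02·√40000 = 0.22·390 + 0.76·80 + 0.02·200 = 150.6
CE = (150.6)² = 22680.36

$22,680.36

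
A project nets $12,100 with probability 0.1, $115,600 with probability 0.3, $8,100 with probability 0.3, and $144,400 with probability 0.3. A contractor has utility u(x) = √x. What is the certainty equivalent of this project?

$64,516

E[u] = 0.1·√12100 + 0.3·√115600 + 0.3·√8100 + 0.3·√144400 = 0.1·110 + 0.3·340 + 0.3·90 + 0.3·380 = 254
CE = (254)² = 64516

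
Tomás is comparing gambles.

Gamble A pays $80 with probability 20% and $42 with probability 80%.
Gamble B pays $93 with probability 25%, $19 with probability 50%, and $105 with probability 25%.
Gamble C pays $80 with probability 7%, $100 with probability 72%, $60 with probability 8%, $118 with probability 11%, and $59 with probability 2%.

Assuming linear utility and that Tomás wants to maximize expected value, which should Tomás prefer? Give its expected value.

Gamble C ($96.56)

Gamble A = 0.2 × 80 + 0.8 × 42 = 16 + 33.6 = 49.6
Gamble B = 0.25 × 93 + 0.5 × 19 + 0.25 × 105 = 23.25 + 9.5 + 26.25 = 59
Gamble C = 0.07 × 80 + 0.72 × 100 + 0.08 × 60 + 0.11 × 118 + 0.02 × 59 = 5.6 + 72 + 4.8 + 12.98 + 1.18 = 96.56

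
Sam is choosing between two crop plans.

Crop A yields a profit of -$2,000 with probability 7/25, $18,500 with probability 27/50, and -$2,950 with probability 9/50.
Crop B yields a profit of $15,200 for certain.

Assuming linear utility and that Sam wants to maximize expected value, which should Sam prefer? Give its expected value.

Crop A = 7/25 × (-2000) + 27/50 × 18500 + 9/50 × (-2950) = -560 + 9990 − 531 = 8899
Crop B: 15200 (certain)

Crop B ($15,200)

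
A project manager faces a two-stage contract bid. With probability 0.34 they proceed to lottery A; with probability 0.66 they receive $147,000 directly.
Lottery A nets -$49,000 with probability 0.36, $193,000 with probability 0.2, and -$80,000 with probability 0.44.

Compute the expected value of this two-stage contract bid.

EV(A) = 0.36 × (-49000) + 0.2 × 193000 + 0.44 × (-80000) = -17640 + 38600 − 35200 = -14240
Branch B: 147000 (certain)
Overall = 0.34 × (-14240) + 0.66 × 147000 = -4841.6 + 97020 = 92178.4

$92,178.40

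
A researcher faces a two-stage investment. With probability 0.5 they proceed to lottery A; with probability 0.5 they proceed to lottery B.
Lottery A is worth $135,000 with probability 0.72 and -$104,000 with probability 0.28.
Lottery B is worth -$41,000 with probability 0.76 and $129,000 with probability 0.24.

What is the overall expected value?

EV(A) = 0.72 × 135000 + 0.28 × (-104000) = 97200 − 29120 = 68080
EV(B) = 0.76 × (-41000) + 0.24 × 129000 = -31160 + 30960 = -200
Overall = 0.5 × 68080 + 0.5 × (-200) = 34040 − 100 = 33940

$33,940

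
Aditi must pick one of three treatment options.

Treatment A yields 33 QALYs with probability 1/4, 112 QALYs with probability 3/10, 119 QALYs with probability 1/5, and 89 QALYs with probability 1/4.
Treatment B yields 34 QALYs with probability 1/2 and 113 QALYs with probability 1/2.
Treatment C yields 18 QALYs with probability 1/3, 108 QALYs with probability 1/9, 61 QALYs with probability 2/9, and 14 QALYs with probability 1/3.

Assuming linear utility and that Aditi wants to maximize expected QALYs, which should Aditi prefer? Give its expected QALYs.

Treatment A (87.9 QALYs)

Treatment A = 1/4 × 33 + 3/10 × 112 + 1/5 × 119 + 1/4 × 89 = 8.25 + 33.6 + 23.8 + 22.25 = 87.9
Treatment B = 1/2 × 34 + 1/2 × 113 = 17 + 56.5 = 73.5
Treatment C = 1/3 × 18 + 1/9 × 108 + 2/9 × 61 + 1/3 × 14 = 6 + 12 + 13.5556 + 4.6667 = 36.2222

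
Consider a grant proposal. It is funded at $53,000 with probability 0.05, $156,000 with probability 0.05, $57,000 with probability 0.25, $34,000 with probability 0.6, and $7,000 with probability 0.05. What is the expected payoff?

EV = 0.05 × 53000 + 0.05 × 156000 + 0.25 × 57000 + 0.6 × 34000 + 0.05 × 7000 = 2650 + 7800 + 14250 + 20400 + 350 = 45450

$45,450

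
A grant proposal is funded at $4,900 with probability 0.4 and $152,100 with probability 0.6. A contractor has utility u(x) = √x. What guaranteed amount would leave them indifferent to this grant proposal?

$68,644

E[u] = 0.4·√4900 + 0.6·√152100 = 0.4·70 + 0.6·390 = 262
CE = (262)² = 68644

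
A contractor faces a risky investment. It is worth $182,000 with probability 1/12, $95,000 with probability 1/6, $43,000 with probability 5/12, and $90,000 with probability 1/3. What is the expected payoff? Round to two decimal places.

EV = 1/12 × 182000 + 1/6 × 95000 + 5/12 × 43000 + 1/3 × 90000 = 15166.6667 + 15833.3333 + 17916.6667 + 30000 = 78916.6667

$78,916.67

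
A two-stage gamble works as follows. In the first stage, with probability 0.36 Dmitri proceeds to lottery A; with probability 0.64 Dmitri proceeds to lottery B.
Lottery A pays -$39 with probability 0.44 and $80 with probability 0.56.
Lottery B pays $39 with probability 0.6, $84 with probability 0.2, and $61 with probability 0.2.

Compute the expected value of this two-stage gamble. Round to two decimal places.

$43.49

EV(A) = 0.44 × (-39) + 0.56 × 80 = -17.16 + 44.8 = 27.64
EV(B) = 0.6 × 39 + 0.2 × 84 + 0.2 × 61 = 23.4 + 16.8 + 12.2 = 52.4
Overall = 0.36 × 27.64 + 0.64 × 52.4 = 9.9504 + 33.536 = 43.4864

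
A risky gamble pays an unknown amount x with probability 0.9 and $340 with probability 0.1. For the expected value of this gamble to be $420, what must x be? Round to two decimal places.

x = $428.89

0.9·x + 0.1·340 = 420
0.9·x = 420 − 34 = 386
x = 386 / 0.9 = 428.8889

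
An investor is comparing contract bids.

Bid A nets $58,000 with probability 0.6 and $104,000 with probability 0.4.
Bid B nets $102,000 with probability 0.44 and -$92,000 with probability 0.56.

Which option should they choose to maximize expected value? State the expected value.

Bid A ($76,400)

Bid A = 0.6 × 58000 + 0.4 × 104000 = 34800 + 41600 = 76400
Bid B = 0.44 × 102000 + 0.56 × (-92000) = 44880 − 51520 = -6640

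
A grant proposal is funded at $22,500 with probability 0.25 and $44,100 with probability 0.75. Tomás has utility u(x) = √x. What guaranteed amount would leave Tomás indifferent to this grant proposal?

E[u] = 0.25·√22500 + 0.75·√44100 = 0.25·150 + 0.75·210 = 195
CE = (195)² = 38025

$38,025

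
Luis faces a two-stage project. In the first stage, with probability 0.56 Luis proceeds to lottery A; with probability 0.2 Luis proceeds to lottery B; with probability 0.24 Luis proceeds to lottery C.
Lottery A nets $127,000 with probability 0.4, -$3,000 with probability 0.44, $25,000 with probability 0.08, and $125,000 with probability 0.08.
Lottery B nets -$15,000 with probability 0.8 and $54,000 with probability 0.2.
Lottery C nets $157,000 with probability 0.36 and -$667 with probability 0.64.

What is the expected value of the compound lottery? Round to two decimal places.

$47,651.15

EV(A) = 0.4 × 127000 + 0.44 × (-3000) + 0.08 × 25000 + 0.08 × 125000 = 50800 − 1320 + 2000 + 10000 = 61480
EV(B) = 0.8 × (-15000) + 0.2 × 54000 = -12000 + 10800 = -1200
EV(C) = 0.36 × 157000 + 0.64 × (-667) = 56520 − 426.88 = 56093.12
Overall = 0.56 × 61480 + 0.2 × (-1200) + 0.24 × 56093.12 = 34428.8 − 240 + 13462.3488 = 47651.1488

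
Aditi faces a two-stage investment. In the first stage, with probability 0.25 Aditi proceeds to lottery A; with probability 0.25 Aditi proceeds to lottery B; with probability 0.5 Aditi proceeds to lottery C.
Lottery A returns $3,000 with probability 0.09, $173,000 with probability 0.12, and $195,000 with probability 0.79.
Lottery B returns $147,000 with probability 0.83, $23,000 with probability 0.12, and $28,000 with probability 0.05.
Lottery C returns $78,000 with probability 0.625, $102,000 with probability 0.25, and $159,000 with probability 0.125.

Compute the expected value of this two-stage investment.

$122,375

EV(A) = 0.09 × 3000 + 0.12 × 173000 + 0.79 × 195000 = 270 + 20760 + 154050 = 175080
EV(B) = 0.83 × 147000 + 0.12 × 23000 + 0.05 × 28000 = 122010 + 2760 + 1400 = 126170
EV(C) = 0.625 × 78000 + 0.25 × 102000 + 0.125 × 159000 = 48750 + 25500 + 19875 = 94125
Overall = 0.25 × 175080 + 0.25 × 126170 + 0.5 × 94125 = 43770 + 31542.5 + 47062.5 = 122375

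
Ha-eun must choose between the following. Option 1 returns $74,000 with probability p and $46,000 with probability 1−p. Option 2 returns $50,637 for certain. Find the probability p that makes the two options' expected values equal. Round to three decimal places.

p·74000 + (1−p)·46000 = 50637
28000p + 46000 = 50637
p = (50637 − 46000) / 28000

p = 0.166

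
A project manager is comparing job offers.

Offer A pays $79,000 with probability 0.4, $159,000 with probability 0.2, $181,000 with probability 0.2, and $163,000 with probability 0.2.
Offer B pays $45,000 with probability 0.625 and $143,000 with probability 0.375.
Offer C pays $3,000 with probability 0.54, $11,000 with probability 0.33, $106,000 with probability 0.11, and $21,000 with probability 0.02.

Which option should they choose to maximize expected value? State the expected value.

Offer A ($132,200)

Offer A = 0.4 × 79000 + 0.2 × 159000 + 0.2 × 181000 + 0.2 × 163000 = 31600 + 31800 + 36200 + 32600 = 132200
Offer B = 0.625 × 45000 + 0.375 × 143000 = 28125 + 53625 = 81750
Offer C = 0.54 × 3000 + 0.33 × 11000 + 0.11 × 106000 + 0.02 × 21000 = 1620 + 3630 + 11660 + 420 = 17330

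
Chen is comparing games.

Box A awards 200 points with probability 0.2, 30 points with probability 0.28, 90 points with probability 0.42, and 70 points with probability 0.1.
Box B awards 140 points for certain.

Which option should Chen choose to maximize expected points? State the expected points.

Box B (140 points)

Box A = 0.2 × 200 + 0.28 × 30 + 0.42 × 90 + 0.1 × 70 = 40 + 8.4 + 37.8 + 7 = 93.2
Box B: 140 (certain)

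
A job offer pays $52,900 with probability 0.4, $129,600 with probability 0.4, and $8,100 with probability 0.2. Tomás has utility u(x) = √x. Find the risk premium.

E[u] = 0.4·√52900 + 0.4·√129600 + 0.2·√8100 = 0.4·230 + 0.4·360 + 0.2·90 = 254
CE = (254)² = 64516
Risk premium = EV − CE = 74620 − 64516 = 10104

$10,104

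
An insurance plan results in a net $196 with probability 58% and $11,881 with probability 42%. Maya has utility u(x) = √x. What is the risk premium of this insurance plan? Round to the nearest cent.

$2,198.49

E[u] = 0.58·√196 + 0.42·√11881 = 0.58·14 + 0.42·109 = 53.9
CE = (53.9)² = 2905.21
Risk premium = EV − CE = 5103.7 − 2905.21 = 2198.49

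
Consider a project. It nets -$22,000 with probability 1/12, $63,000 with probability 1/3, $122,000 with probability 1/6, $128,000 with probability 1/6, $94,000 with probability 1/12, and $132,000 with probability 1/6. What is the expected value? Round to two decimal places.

$90,666.67

EV = 1/12 × (-22000) + 1/3 × 63000 + 1/6 × 122000 + 1/6 × 128000 + 1/12 × 94000 + 1/6 × 132000 = -1833.3333 + 21000 + 20333.3333 + 21333.3333 + 7833.3333 + 22000 = 90666.6667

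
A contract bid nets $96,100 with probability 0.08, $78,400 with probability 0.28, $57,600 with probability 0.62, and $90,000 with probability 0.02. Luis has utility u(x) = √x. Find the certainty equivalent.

E[u] = 0.08·√96100 + 0.28·√78400 + 0.62·√57600 + 0.02·√90000 = 0.08·310 + 0.28·280 + 0.62·240 + 0.02·300 = 258
CE = (258)² = 66564

$66,564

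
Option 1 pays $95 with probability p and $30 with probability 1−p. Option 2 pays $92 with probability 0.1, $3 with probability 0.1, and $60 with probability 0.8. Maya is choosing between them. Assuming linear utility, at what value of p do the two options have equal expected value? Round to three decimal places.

p = 0.423

EV(Option 2) = 0.1 × 92 + 0.1 × 3 + 0.8 × 60 = 9.2 + 0.3 + 48 = 57.5
p·95 + (1−p)·30 = 57.5
65p + 30 = 57.5
p = (57.5 − 30) / 65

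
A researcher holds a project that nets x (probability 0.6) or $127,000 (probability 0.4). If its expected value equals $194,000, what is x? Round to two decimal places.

x = $238,666.67

0.6·x + 0.4·127000 = 194000
0.6·x = 194000 − 50800 = 143200
x = 143200 / 0.6 = 238666.6667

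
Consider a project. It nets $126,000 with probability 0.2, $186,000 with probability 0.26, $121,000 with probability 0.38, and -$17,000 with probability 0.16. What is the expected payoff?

$116,820

EV = 0.2 × 126000 + 0.26 × 186000 + 0.38 × 121000 + 0.16 × (-17000) = 25200 + 48360 + 45980 − 2720 = 116820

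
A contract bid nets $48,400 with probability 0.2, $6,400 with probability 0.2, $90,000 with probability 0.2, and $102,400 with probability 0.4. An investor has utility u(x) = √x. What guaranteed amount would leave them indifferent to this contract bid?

$61,504

E[u] = 0.2·√48400 + 0.2·√6400 + 0.2·√90000 + 0.4·√102400 = 0.2·220 + 0.2·80 + 0.2·300 + 0.4·320 = 248
CE = (248)² = 61504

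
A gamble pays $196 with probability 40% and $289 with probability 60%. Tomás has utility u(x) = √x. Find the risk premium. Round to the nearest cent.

$2.16

E[u] = 0.4·√196 + 0.6·√289 = 0.4·14 + 0.6·17 = 15.8
CE = (15.8)² = 249.64
Risk premium = EV − CE = 251.8 − 249.64 = 2.16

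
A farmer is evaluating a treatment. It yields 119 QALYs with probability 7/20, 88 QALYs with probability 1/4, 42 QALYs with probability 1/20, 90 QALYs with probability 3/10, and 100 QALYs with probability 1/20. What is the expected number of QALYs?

EV = 7/20 × 119 + 1/4 × 88 + 1/20 × 42 + 3/10 × 90 + 1/20 × 100 = 41.65 + 22 + 2.1 + 27 + 5 = 97.75

97.75 QALYs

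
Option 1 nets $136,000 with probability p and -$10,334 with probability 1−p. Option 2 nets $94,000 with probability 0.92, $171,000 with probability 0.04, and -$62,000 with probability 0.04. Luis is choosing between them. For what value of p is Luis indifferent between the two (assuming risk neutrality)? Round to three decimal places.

p = 0.691

EV(Option 2) = 0.92 × 94000 + 0.04 × 171000 + 0.04 × (-62000) = 86480 + 6840 − 2480 = 90840
p·136000 + (1−p)·(-10334) = 90840
146334p − 10334 = 90840
p = (90840 + 10334) / 146334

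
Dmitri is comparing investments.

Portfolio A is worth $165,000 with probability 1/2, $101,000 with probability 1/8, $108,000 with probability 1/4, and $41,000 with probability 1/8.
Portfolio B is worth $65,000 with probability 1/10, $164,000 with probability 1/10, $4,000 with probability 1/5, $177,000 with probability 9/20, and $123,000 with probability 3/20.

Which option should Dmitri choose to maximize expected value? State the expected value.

Portfolio A ($127,250)

Portfolio A = 1/2 × 165000 + 1/8 × 101000 + 1/4 × 108000 + 1/8 × 41000 = 82500 + 12625 + 27000 + 5125 = 127250
Portfolio B = 1/10 × 65000 + 1/10 × 164000 + 1/5 × 4000 + 9/20 × 177000 + 3/20 × 123000 = 6500 + 16400 + 800 + 79650 + 18450 = 121800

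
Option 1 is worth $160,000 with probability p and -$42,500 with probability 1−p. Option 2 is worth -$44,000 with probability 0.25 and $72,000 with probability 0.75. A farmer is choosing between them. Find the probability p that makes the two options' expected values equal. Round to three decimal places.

EV(Option 2) = 0.25 × (-44000) + 0.75 × 72000 = -11000 + 54000 = 43000
p·160000 + (1−p)·(-42500) = 43000
202500p − 42500 = 43000
p = (43000 + 42500) / 202500

p = 0.422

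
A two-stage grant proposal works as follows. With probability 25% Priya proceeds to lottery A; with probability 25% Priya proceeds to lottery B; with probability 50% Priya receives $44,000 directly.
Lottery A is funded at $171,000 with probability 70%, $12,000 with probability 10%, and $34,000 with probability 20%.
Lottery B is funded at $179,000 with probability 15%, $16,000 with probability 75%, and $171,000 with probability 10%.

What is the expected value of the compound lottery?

$67,912.50

EV(A) = 0.7 × 171000 + 0.1 × 12000 + 0.2 × 34000 = 119700 + 1200 + 6800 = 127700
EV(B) = 0.15 × 179000 + 0.75 × 16000 + 0.1 × 171000 = 26850 + 12000 + 17100 = 55950
Branch C: 44000 (certain)
Overall = 0.25 × 127700 + 0.25 × 55950 + 0.5 × 44000 = 31925 + 13987.5 + 22000 = 67912.5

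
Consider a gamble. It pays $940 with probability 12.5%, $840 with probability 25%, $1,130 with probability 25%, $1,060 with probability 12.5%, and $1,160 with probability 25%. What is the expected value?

$1,032.50

EV = 0.125 × 940 + 0.25 × 840 + 0.25 × 1130 + 0.125 × 1060 + 0.25 × 1160 = 117.5 + 210 + 282.5 + 132.5 + 290 = 1032.5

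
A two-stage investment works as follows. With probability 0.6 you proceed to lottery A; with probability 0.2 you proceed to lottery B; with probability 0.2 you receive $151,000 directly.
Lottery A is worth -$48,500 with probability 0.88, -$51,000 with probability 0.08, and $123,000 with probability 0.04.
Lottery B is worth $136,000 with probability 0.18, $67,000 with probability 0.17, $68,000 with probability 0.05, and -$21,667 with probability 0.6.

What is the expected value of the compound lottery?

$10,349.96

EV(A) = 0.88 × (-48500) + 0.08 × (-51000) + 0.04 × 123000 = -42680 − 4080 + 4920 = -41840
EV(B) = 0.18 × 136000 + 0.17 × 67000 + 0.05 × 68000 + 0.6 × (-21667) = 24480 + 11390 + 3400 − 13000.2 = 26269.8
Branch C: 151000 (certain)
Overall = 0.6 × (-41840) + 0.2 × 26269.8 + 0.2 × 151000 = -25104 + 5253.96 + 30200 = 10349.96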